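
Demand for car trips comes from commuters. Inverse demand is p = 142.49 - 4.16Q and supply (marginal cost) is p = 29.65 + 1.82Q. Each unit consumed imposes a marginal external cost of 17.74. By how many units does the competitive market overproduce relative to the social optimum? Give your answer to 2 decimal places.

Market equilibrium (private): 29.65 + 1.82Q = 142.49 - 4.16Q → Q_m = 18.8696.
Social marginal benefit = demand − MEC = 124.75 - 4.16Q.
Set SMB = MC: 124.75 - 4.16Q = 29.65 + 1.82Q → Q* = 15.9030.
Gap = |18.8696 − 15.9030| = 2.9666.

2.97 units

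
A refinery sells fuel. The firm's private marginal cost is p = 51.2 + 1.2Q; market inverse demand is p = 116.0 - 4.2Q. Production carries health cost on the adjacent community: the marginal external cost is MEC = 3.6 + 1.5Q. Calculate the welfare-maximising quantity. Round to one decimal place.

Social marginal cost = private MC + MEC = 54.8 + 2.7Q.
Set SMC = demand: 54.8 + 2.7Q = 116.0 - 4.2Q → Q* = 8.8696.

Q* = 8.9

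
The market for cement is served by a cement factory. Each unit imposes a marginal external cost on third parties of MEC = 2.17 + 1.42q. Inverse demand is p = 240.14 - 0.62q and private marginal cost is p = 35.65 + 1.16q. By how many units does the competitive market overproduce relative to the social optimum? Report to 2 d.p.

Market equilibrium (private): 35.65 + 1.16q = 240.14 - 0.62q → q_m = 114.8820.
Social marginal cost = private MC + MEC = 37.82 + 2.58q.
Set SMC = demand: 37.82 + 2.58q = 240.14 - 0.62q → q* = 63.2250.
Gap = |114.8820 − 63.2250| = 51.6570.

51.66 units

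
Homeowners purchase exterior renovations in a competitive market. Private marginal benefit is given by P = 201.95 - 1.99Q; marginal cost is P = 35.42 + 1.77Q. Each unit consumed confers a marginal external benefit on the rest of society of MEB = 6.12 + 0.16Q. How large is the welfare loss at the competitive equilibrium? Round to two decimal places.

DWL = 24.22

Market equilibrium (private): 35.42 + 1.77Q = 201.95 - 1.99Q → Q_m = 44.2899.
Social marginal benefit = demand + MEB = 208.07 - 1.83Q.
Set SMB = MC: 208.07 - 1.83Q = 35.42 + 1.77Q → Q* = 47.9583.
Height of the DWL triangle at Q_m is SMB(Q_m) − MC(Q_m) = MEB(Q_m) = 13.2064.
DWL = ½ × 3.6684 × 13.2064 = 24.2232.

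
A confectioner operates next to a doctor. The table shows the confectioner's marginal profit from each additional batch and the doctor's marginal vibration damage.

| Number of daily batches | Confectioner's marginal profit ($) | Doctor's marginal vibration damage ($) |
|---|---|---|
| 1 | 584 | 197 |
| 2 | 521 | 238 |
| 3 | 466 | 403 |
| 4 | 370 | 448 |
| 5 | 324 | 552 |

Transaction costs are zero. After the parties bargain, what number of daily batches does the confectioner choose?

3

Bargaining reaches the level where marginal profit last exceeds marginal vibration damage.
That holds through level 3 (466 ≥ 403) but not at 4 (370 < 448).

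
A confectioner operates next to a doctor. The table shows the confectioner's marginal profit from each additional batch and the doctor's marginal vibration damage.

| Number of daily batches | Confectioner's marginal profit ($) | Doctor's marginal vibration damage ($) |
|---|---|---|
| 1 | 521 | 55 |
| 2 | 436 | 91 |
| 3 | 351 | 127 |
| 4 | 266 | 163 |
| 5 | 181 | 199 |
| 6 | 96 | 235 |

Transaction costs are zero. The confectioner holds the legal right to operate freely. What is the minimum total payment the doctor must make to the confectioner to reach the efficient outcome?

Left alone the confectioner would choose level 6 (marginal profit stays positive).
Efficient level: k* = 4 (marginal profit ≥ marginal vibration damage through 4).
The doctor must at least cover the confectioner's forgone profit from cutting 6→4: 181 + 96 = 277.

$277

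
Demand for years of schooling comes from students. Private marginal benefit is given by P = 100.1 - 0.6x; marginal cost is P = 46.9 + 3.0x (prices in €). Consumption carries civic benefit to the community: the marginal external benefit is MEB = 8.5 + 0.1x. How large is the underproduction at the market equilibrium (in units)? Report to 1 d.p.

Market equilibrium (private): 46.9 + 3.0x = 100.1 - 0.6x → x_m = 14.7778.
Social marginal benefit = demand + MEB = 108.6 - 0.5x.
Set SMB = MC: 108.6 - 0.5x = 46.9 + 3.0x → x* = 17.6286.
Gap = |14.7778 − 17.6286| = 2.8508.

2.9 units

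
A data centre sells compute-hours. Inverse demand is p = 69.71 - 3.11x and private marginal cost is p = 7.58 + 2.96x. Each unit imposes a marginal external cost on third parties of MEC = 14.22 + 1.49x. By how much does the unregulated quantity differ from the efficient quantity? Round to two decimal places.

Market equilibrium (private): 7.58 + 2.96x = 69.71 - 3.11x → x_m = 10.2356.
Social marginal cost = private MC + MEC = 21.80 + 4.45x.
Set SMC = demand: 21.80 + 4.45x = 69.71 - 3.11x → x* = 6.3373.
Gap = |10.2356 − 6.3373| = 3.8983.

3.90 units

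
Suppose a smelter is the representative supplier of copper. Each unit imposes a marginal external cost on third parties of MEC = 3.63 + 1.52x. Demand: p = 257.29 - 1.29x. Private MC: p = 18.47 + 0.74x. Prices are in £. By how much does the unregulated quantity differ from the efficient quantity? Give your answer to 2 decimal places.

51.39 units

Market equilibrium (private): 18.47 + 0.74x = 257.29 - 1.29x → x_m = 117.6453.
Social marginal cost = private MC + MEC = 22.10 + 2.26x.
Set SMC = demand: 22.10 + 2.26x = 257.29 - 1.29x → x* = 66.2507.
Gap = |117.6453 − 66.2507| = 51.3946.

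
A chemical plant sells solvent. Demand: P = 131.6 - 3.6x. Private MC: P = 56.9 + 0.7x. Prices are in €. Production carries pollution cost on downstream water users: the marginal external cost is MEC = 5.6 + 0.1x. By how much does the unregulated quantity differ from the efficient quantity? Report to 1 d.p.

1.7 units

Market equilibrium (private): 56.9 + 0.7x = 131.6 - 3.6x → x_m = 17.3721.
Social marginal cost = private MC + MEC = 62.5 + 0.8x.
Set SMC = demand: 62.5 + 0.8x = 131.6 - 3.6x → x* = 15.7045.
Gap = |17.3721 − 15.7045| = 1.6676.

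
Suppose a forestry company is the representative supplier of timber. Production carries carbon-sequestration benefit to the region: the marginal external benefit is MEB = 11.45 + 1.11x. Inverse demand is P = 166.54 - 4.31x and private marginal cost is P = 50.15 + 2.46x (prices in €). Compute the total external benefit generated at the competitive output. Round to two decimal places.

Market equilibrium (private): 50.15 + 2.46x = 166.54 - 4.31x → x_m = 17.1920.
Total external benefit = ∫₀^{x_m} (11.45 + 1.11x) dx = 11.45×17.1920 + ½×1.11×17.1920² = 360.8869.

€360.89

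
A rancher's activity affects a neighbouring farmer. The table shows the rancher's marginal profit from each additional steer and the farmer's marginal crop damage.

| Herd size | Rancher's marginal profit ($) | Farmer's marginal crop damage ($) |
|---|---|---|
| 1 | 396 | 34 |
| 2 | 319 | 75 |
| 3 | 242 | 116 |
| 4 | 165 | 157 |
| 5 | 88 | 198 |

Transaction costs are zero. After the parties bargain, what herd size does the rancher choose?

4

Bargaining reaches the level where marginal profit last exceeds marginal crop damage.
That holds through level 4 (165 ≥ 157) but not at 5 (88 < 198).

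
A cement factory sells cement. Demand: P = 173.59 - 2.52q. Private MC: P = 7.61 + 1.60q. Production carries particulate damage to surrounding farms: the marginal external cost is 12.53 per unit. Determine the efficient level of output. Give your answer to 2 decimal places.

q* = 37.25

Social marginal cost = private MC + MEC = 20.14 + 1.60q.
Set SMC = demand: 20.14 + 1.60q = 173.59 - 2.52q → q* = 37.2451.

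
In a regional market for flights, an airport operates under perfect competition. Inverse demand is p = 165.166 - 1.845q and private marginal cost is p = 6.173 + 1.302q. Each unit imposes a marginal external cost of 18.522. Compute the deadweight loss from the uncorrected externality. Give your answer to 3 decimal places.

DWL = 54.507

Market equilibrium (private): 6.173 + 1.302q = 165.166 - 1.845q → q_m = 50.5221.
Social marginal cost = private MC + MEC = 24.695 + 1.302q.
Set SMC = demand: 24.695 + 1.302q = 165.166 - 1.845q → q* = 44.6365.
The welfare-loss triangle has base |q_m − q*| and height MEC(q_m) (the vertical gap between SMC and demand is zero at q* and MEC at q_m).
DWL = ½ × 5.8856 × 18.5220 = 54.5065.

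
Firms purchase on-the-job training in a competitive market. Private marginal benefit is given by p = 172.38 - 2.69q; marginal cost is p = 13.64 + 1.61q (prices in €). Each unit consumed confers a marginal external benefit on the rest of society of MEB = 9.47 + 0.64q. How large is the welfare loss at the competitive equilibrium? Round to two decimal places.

Market equilibrium (private): 13.64 + 1.61q = 172.38 - 2.69q → q_m = 36.9163.
Social marginal benefit = demand + MEB = 181.85 - 2.05q.
Set SMB = MC: 181.85 - 2.05q = 13.64 + 1.61q → q* = 45.9590.
The loss is the area between SMB and MC from q* to q_m; with linear curves that's a triangle of height MEB(q_m).
DWL = ½ × 9.0427 × 33.0964 = 149.6404.

DWL = €149.64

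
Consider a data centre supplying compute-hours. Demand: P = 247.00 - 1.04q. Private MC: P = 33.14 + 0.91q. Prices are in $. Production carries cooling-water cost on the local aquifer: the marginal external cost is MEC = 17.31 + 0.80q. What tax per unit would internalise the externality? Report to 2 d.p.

Social marginal cost = private MC + MEC = 50.45 + 1.71q.
Set SMC = demand: 50.45 + 1.71q = 247.00 - 1.04q → q* = 71.4727.
The Pigouvian tax equals MEC at q*: 17.31 + 0.80×71.4727 = 74.4882.

tax = $74.49 per unit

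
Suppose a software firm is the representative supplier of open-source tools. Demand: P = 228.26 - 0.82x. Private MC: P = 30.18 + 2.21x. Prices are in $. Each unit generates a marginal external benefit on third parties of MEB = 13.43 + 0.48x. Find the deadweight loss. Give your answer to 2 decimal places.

DWL = $393.70

Market equilibrium (private): 30.18 + 2.21x = 228.26 - 0.82x → x_m = 65.3729.
Social marginal cost = private MC − MEB = 16.75 + 1.73x.
Set SMC = demand: 16.75 + 1.73x = 228.26 - 0.82x → x* = 82.9451.
Height of the DWL triangle at x_m is demand(x_m) − SMC(x_m) = MEB(x_m) = 44.8090.
DWL = ½ × 17.5722 × 44.8090 = 393.6964.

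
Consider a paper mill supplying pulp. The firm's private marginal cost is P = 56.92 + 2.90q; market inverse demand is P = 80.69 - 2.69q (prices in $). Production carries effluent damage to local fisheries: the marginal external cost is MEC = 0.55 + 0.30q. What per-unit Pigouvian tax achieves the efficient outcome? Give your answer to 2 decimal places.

Social marginal cost = private MC + MEC = 57.47 + 3.20q.
Set SMC = demand: 57.47 + 3.20q = 80.69 - 2.69q → q* = 3.9423.
The Pigouvian tax equals MEC at q*: 0.55 + 0.30×3.9423 = 1.7327.

tax = $1.73 per unit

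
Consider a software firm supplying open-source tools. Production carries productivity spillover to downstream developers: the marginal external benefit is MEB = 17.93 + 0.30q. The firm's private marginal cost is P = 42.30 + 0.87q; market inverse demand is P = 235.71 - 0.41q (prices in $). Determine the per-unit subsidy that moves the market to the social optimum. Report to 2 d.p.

subsidy = $82.63 per unit

Social marginal cost = private MC − MEB = 24.37 + 0.57q.
Set SMC = demand: 24.37 + 0.57q = 235.71 - 0.41q → q* = 215.6531.
The Pigouvian subsidy equals MEB at q*: 17.93 + 0.30×215.6531 = 82.6259.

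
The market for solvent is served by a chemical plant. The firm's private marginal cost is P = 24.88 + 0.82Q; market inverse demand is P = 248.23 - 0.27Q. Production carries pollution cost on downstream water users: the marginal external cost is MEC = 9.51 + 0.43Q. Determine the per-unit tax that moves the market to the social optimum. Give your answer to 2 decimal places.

Social marginal cost = private MC + MEC = 34.39 + 1.25Q.
Set SMC = demand: 34.39 + 1.25Q = 248.23 - 0.27Q → Q* = 140.6842.
The Pigouvian tax equals MEC at Q*: 9.51 + 0.43×140.6842 = 70.0042.

tax = 70.00 per unit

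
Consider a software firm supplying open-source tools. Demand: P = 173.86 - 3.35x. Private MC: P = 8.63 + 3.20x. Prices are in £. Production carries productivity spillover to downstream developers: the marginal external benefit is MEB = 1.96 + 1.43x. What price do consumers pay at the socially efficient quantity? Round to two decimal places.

Social marginal cost = private MC − MEB = 6.67 + 1.77x.
Set SMC = demand: 6.67 + 1.77x = 173.86 - 3.35x → x* = 32.6543.
Consumer price on the demand curve at x*: 173.86 − 3.35×32.6543 = 64.4681.

P = £64.47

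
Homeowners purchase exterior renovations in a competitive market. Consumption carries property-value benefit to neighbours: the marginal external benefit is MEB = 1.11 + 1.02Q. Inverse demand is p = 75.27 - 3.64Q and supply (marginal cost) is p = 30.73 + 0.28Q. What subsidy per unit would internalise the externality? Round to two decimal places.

Social marginal benefit = demand + MEB = 76.38 - 2.62Q.
Set SMB = MC: 76.38 - 2.62Q = 30.73 + 0.28Q → Q* = 15.7414.
The Pigouvian subsidy equals MEB at Q*: 1.11 + 1.02×15.7414 = 17.1662.

subsidy = 17.17 per unit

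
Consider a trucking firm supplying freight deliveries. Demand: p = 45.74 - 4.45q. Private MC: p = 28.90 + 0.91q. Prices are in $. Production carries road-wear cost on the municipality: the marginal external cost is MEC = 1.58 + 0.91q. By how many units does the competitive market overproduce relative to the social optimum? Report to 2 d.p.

0.71 units

Market equilibrium (private): 28.90 + 0.91q = 45.74 - 4.45q → q_m = 3.1418.
Social marginal cost = private MC + MEC = 30.48 + 1.82q.
Set SMC = demand: 30.48 + 1.82q = 45.74 - 4.45q → q* = 2.4338.
Gap = |3.1418 − 2.4338| = 0.7080.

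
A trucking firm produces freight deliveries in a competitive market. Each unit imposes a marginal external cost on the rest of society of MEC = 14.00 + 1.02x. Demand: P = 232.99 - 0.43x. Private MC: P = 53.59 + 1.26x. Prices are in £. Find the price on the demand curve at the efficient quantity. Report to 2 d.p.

Social marginal cost = private MC + MEC = 67.59 + 2.28x.
Set SMC = demand: 67.59 + 2.28x = 232.99 - 0.43x → x* = 61.0332.
Consumer price on the demand curve at x*: 232.99 − 0.43×61.0332 = 206.7457.

P = £206.75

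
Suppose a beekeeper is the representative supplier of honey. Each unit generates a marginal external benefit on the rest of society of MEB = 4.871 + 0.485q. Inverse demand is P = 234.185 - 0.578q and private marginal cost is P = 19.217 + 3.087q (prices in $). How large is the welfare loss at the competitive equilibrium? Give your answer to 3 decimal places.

DWL = $174.546

Market equilibrium (private): 19.217 + 3.087q = 234.185 - 0.578q → q_m = 58.6543.
Social marginal cost = private MC − MEB = 14.346 + 2.602q.
Set SMC = demand: 14.346 + 2.602q = 234.185 - 0.578q → q* = 69.1318.
Between q* and q_m the wedge demand − SMC runs linearly from 0 to MEB(q_m), so the loss is a triangle.
DWL = ½ × 10.4775 × 33.3183 = 174.5462.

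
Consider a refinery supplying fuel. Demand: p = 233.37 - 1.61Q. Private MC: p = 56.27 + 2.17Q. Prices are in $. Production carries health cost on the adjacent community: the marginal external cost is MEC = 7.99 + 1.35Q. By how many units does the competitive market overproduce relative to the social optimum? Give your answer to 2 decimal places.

Market equilibrium (private): 56.27 + 2.17Q = 233.37 - 1.61Q → Q_m = 46.8519.
Social marginal cost = private MC + MEC = 64.26 + 3.52Q.
Set SMC = demand: 64.26 + 3.52Q = 233.37 - 1.61Q → Q* = 32.9649.
Gap = |46.8519 − 32.9649| = 13.8870.

13.89 units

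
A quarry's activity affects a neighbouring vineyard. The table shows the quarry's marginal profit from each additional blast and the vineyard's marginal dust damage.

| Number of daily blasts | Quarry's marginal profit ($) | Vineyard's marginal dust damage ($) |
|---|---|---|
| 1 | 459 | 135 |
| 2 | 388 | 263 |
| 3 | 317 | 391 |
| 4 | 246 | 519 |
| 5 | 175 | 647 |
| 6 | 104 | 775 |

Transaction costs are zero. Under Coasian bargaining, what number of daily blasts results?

Bargaining reaches the level where marginal profit last exceeds marginal dust damage.
That holds through level 2 (388 ≥ 263) but not at 3 (317 < 391).

2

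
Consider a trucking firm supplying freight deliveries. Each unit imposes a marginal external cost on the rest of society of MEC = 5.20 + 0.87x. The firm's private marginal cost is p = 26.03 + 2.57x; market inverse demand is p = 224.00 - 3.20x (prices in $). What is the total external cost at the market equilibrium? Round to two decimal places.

Market equilibrium (private): 26.03 + 2.57x = 224.00 - 3.20x → x_m = 34.3102.
Total external cost = ∫₀^{x_m} (5.20 + 0.87x) dx = 5.20×34.3102 + ½×0.87×34.3102² = 690.4906.

$690.49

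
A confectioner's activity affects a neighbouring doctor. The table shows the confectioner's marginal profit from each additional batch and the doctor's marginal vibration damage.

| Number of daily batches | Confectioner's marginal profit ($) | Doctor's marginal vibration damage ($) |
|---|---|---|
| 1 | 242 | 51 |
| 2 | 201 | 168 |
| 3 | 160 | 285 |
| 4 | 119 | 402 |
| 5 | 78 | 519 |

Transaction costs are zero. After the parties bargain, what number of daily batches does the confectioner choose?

Bargaining reaches the level where marginal profit last exceeds marginal vibration damage.
That holds through level 2 (201 ≥ 168) but not at 3 (160 < 285).

2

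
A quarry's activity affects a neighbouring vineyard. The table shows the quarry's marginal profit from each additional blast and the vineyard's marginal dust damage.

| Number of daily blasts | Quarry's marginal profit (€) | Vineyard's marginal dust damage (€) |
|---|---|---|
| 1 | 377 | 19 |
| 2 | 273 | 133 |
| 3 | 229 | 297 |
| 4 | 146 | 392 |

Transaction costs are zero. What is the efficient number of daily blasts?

2

Bargaining reaches the level where marginal profit last exceeds marginal dust damage.
That holds through level 2 (273 ≥ 133) but not at 3 (229 < 297).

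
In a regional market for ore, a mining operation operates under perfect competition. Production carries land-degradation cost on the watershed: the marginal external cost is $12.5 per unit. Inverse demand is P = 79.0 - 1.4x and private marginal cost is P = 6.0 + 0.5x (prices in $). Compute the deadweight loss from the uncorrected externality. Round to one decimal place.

DWL = $41.1

Market equilibrium (private): 6.0 + 0.5x = 79.0 - 1.4x → x_m = 38.4211.
Social marginal cost = private MC + MEC = 18.5 + 0.5x.
Set SMC = demand: 18.5 + 0.5x = 79.0 - 1.4x → x* = 31.8421.
The welfare-loss triangle has base |x_m − x*| and height MEC(x_m) (the vertical gap between SMC and demand is zero at x* and MEC at x_m).
DWL = ½ × 6.5790 × 12.5000 = 41.1188.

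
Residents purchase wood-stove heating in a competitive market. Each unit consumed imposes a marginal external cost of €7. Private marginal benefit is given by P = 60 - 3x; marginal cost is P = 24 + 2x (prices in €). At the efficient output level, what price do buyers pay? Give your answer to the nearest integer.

Social marginal benefit = demand − MEC = 53 - 3x.
Set SMB = MC: 53 - 3x = 24 + 2x → x* = 5.8000.
Consumer price on the demand curve at x*: 60 − 3×5.8000 = 42.6000.

P = €43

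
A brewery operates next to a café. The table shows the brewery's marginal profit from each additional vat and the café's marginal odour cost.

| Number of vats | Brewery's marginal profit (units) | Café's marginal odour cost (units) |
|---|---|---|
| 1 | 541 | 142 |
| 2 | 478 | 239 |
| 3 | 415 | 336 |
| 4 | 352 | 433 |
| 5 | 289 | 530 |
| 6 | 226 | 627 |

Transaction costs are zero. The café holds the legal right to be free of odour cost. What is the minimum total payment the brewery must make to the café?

717

Efficient level: marginal profit ≥ marginal odour cost through level 3, so k* = 3.
With the café holding the right, the brewery must at least compensate total damage at k*: 142 + 239 + 336 = 717.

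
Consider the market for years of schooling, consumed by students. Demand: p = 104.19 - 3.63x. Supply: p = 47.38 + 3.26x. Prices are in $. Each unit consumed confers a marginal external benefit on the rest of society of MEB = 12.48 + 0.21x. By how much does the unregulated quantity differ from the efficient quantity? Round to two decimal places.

2.13 units

Market equilibrium (private): 47.38 + 3.26x = 104.19 - 3.63x → x_m = 8.2453.
Social marginal benefit = demand + MEB = 116.67 - 3.42x.
Set SMB = MC: 116.67 - 3.42x = 47.38 + 3.26x → x* = 10.3728.
Gap = |8.2453 − 10.3728| = 2.1275.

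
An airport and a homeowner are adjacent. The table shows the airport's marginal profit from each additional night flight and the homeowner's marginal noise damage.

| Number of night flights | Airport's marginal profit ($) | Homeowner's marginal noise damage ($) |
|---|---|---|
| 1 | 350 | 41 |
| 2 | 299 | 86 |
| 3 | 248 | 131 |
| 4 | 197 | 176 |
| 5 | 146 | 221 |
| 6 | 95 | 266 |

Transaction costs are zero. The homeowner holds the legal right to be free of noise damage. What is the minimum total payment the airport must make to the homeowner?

Efficient level: marginal profit ≥ marginal noise damage through level 4, so k* = 4.
With the homeowner holding the right, the airport must at least compensate total damage at k*: 41 + 86 + 131 + 176 = 434.

$434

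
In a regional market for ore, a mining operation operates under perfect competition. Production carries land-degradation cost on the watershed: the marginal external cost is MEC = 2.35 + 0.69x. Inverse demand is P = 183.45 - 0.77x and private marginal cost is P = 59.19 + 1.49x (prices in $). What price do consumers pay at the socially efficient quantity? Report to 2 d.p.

P = $151.63

Social marginal cost = private MC + MEC = 61.54 + 2.18x.
Set SMC = demand: 61.54 + 2.18x = 183.45 - 0.77x → x* = 41.3254.
Consumer price on the demand curve at x*: 183.45 − 0.77×41.3254 = 151.6294.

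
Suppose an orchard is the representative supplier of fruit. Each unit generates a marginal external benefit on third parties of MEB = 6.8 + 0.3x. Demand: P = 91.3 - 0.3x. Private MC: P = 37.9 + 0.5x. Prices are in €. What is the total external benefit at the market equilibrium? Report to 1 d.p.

Market equilibrium (private): 37.9 + 0.5x = 91.3 - 0.3x → x_m = 66.7500.
Total external benefit = ∫₀^{x_m} (6.8 + 0.3x) dx = 6.8×66.7500 + ½×0.3×66.7500² = 1122.2344.

€1122.2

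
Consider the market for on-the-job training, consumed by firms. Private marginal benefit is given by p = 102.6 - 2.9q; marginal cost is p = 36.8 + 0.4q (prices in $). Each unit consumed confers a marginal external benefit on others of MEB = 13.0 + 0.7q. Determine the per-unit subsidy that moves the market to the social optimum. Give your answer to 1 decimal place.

Social marginal benefit = demand + MEB = 115.6 - 2.2q.
Set SMB = MC: 115.6 - 2.2q = 36.8 + 0.4q → q* = 30.3077.
The Pigouvian subsidy equals MEB at q*: 13.0 + 0.7×30.3077 = 34.2154.

subsidy = $34.2 per unit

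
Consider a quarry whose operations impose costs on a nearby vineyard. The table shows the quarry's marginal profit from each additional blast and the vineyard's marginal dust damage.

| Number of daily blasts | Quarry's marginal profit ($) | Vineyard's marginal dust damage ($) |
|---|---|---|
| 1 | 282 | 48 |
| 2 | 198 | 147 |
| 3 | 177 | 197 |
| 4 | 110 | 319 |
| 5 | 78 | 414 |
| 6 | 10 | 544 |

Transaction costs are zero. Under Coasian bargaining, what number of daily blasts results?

Bargaining reaches the level where marginal profit last exceeds marginal dust damage.
That holds through level 2 (198 ≥ 147) but not at 3 (177 < 197).

2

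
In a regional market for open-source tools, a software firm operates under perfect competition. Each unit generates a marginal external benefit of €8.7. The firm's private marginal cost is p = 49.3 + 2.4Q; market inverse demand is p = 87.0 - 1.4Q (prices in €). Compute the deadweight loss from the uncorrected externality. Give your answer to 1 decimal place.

DWL = €10.0

Market equilibrium (private): 49.3 + 2.4Q = 87.0 - 1.4Q → Q_m = 9.9211.
Social marginal cost = private MC − MEB = 40.6 + 2.4Q.
Set SMC = demand: 40.6 + 2.4Q = 87.0 - 1.4Q → Q* = 12.2105.
The welfare-loss triangle has base |Q_m − Q*| and height MEB(Q_m) (the vertical gap between SMC and demand is zero at Q* and MEB at Q_m).
DWL = ½ × 2.2894 × 8.7000 = 9.9589.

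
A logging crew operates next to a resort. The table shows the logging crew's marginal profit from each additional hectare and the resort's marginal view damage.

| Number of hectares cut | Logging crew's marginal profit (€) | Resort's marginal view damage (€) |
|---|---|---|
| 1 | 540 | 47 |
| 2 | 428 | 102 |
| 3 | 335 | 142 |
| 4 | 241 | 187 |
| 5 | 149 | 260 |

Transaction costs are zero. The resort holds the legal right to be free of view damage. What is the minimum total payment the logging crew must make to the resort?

Efficient level: marginal profit ≥ marginal view damage through level 4, so k* = 4.
With the resort holding the right, the logging crew must at least compensate total damage at k*: 47 + 102 + 142 + 187 = 478.

€478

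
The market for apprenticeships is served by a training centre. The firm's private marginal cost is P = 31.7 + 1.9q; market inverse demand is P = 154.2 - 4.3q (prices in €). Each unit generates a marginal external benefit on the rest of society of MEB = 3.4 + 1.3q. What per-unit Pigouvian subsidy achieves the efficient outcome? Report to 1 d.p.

Social marginal cost = private MC − MEB = 28.3 + 0.6q.
Set SMC = demand: 28.3 + 0.6q = 154.2 - 4.3q → q* = 25.6939.
The Pigouvian subsidy equals MEB at q*: 3.4 + 1.3×25.6939 = 36.8021.

subsidy = €36.8 per unit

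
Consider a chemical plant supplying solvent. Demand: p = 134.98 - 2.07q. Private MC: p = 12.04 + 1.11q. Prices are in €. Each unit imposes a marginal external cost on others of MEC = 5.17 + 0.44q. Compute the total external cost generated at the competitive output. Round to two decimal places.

Market equilibrium (private): 12.04 + 1.11q = 134.98 - 2.07q → q_m = 38.6604.
Total external cost = ∫₀^{q_m} (5.17 + 0.44q) dq = 5.17×38.6604 + ½×0.44×38.6604² = 528.6921.

€528.69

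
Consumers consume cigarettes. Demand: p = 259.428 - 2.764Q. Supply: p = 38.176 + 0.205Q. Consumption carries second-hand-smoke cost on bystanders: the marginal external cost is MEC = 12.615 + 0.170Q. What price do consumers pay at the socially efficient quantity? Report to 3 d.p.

Social marginal benefit = demand − MEC = 246.813 - 2.934Q.
Set SMB = MC: 246.813 - 2.934Q = 38.176 + 0.205Q → Q* = 66.4661.
Consumer price on the demand curve at Q*: 259.428 − 2.764×66.4661 = 75.7157.

P = 75.716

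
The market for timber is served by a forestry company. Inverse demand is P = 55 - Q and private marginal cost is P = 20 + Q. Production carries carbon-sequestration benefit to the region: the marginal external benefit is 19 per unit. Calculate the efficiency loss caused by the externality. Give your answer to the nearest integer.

DWL = 90

Market equilibrium (private): 20 + Q = 55 - Q → Q_m = 17.5000.
Social marginal cost = private MC − MEB = 1 + Q.
Set SMC = demand: 1 + Q = 55 - Q → Q* = 27.0000.
The welfare-loss triangle has base |Q_m − Q*| and height MEB(Q_m) (the vertical gap between SMC and demand is zero at Q* and MEB at Q_m).
DWL = ½ × 9.5000 × 19.0000 = 90.2500.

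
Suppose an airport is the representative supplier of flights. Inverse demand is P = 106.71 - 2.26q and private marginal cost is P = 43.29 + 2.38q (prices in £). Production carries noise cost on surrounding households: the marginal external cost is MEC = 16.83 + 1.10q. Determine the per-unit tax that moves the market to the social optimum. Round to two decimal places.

Social marginal cost = private MC + MEC = 60.12 + 3.48q.
Set SMC = demand: 60.12 + 3.48q = 106.71 - 2.26q → q* = 8.1167.
The Pigouvian tax equals MEC at q*: 16.83 + 1.10×8.1167 = 25.7584.

tax = £25.76 per unit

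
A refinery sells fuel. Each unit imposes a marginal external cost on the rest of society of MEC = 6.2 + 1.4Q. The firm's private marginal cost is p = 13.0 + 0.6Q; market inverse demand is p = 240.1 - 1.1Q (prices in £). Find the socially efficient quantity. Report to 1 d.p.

Q* = 71.3

Social marginal cost = private MC + MEC = 19.2 + 2.0Q.
Set SMC = demand: 19.2 + 2.0Q = 240.1 - 1.1Q → Q* = 71.2581.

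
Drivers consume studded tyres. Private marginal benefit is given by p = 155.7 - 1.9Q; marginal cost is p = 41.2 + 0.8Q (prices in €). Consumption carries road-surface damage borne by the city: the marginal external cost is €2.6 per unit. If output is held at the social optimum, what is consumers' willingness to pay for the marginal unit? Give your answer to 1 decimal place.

P = €77.0

Social marginal benefit = demand − MEC = 153.1 - 1.9Q.
Set SMB = MC: 153.1 - 1.9Q = 41.2 + 0.8Q → Q* = 41.4444.
Consumer price on the demand curve at Q*: 155.7 − 1.9×41.4444 = 76.9556.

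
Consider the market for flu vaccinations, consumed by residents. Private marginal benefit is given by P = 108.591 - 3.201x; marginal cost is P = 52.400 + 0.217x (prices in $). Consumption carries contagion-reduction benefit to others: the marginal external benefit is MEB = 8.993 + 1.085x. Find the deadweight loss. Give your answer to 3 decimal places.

Market equilibrium (private): 52.400 + 0.217x = 108.591 - 3.201x → x_m = 16.4397.
Social marginal benefit = demand + MEB = 117.584 - 2.116x.
Set SMB = MC: 117.584 - 2.116x = 52.400 + 0.217x → x* = 27.9400.
The loss is the area between SMB and MC from x* to x_m; with linear curves that's a triangle of height MEB(x_m).
DWL = ½ × 11.5003 × 26.8301 = 154.2771.

DWL = $154.277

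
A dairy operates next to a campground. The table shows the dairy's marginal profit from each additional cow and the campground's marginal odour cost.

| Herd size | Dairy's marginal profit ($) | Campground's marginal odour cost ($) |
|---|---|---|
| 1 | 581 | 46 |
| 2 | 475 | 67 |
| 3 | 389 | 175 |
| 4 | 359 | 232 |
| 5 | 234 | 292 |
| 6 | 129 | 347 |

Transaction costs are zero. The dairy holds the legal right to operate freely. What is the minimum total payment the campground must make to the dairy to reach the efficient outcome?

$363

Left alone the dairy would choose level 6 (marginal profit stays positive).
Efficient level: k* = 4 (marginal profit ≥ marginal odour cost through 4).
The campground must at least cover the dairy's forgone profit from cutting 6→4: 234 + 129 = 363.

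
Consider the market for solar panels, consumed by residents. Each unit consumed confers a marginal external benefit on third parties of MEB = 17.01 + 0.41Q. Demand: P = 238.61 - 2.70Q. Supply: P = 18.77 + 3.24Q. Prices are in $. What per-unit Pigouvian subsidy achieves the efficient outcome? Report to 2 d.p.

Social marginal benefit = demand + MEB = 255.62 - 2.29Q.
Set SMB = MC: 255.62 - 2.29Q = 18.77 + 3.24Q → Q* = 42.8300.
The Pigouvian subsidy equals MEB at Q*: 17.01 + 0.41×42.8300 = 34.5703.

subsidy = $34.57 per unit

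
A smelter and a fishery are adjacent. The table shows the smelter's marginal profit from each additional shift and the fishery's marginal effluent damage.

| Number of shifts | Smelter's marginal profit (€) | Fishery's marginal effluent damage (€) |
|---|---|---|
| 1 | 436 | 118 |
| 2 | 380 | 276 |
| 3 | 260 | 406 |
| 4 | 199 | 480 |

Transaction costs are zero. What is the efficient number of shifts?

Bargaining reaches the level where marginal profit last exceeds marginal effluent damage.
That holds through level 2 (380 ≥ 276) but not at 3 (260 < 406).

2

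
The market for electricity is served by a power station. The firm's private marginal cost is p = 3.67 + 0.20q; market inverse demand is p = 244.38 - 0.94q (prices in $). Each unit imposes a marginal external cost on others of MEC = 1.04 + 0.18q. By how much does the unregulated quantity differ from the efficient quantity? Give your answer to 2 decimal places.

29.58 units

Market equilibrium (private): 3.67 + 0.20q = 244.38 - 0.94q → q_m = 211.1491.
Social marginal cost = private MC + MEC = 4.71 + 0.38q.
Set SMC = demand: 4.71 + 0.38q = 244.38 - 0.94q → q* = 181.5682.
Gap = |211.1491 − 181.5682| = 29.5809.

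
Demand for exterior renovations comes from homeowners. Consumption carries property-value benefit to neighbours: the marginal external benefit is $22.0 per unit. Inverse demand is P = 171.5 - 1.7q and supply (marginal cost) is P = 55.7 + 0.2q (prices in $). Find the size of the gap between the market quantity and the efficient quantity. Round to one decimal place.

11.6 units

Market equilibrium (private): 55.7 + 0.2q = 171.5 - 1.7q → q_m = 60.9474.
Social marginal benefit = demand + MEB = 193.5 - 1.7q.
Set SMB = MC: 193.5 - 1.7q = 55.7 + 0.2q → q* = 72.5263.
Gap = |60.9474 − 72.5263| = 11.5789.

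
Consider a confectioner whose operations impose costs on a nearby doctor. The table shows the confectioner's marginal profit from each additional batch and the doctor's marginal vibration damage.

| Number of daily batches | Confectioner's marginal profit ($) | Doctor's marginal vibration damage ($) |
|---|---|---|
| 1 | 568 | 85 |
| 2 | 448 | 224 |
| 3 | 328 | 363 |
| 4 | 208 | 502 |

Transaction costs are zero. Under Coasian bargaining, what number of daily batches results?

Bargaining reaches the level where marginal profit last exceeds marginal vibration damage.
That holds through level 2 (448 ≥ 224) but not at 3 (328 < 363).

2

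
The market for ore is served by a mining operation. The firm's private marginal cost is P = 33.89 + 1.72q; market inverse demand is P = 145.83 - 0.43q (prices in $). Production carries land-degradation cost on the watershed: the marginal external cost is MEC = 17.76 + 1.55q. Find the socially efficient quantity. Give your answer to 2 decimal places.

Social marginal cost = private MC + MEC = 51.65 + 3.27q.
Set SMC = demand: 51.65 + 3.27q = 145.83 - 0.43q → q* = 25.4541.

q* = 25.45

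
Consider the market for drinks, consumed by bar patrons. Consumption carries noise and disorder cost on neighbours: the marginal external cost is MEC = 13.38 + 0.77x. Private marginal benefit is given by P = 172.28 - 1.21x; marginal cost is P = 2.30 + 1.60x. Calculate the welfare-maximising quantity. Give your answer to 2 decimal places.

x* = 43.74

Social marginal benefit = demand − MEC = 158.90 - 1.98x.
Set SMB = MC: 158.90 - 1.98x = 2.30 + 1.60x → x* = 43.7430.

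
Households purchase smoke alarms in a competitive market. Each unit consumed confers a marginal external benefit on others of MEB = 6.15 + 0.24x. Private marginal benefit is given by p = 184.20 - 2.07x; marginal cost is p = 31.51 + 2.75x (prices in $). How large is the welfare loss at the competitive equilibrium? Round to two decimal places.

Market equilibrium (private): 31.51 + 2.75x = 184.20 - 2.07x → x_m = 31.6784.
Social marginal benefit = demand + MEB = 190.35 - 1.83x.
Set SMB = MC: 190.35 - 1.83x = 31.51 + 2.75x → x* = 34.6812.
The loss is the area between SMB and MC from x* to x_m; with linear curves that's a triangle of height MEB(x_m).
DWL = ½ × 3.0028 × 13.7528 = 20.6485.

DWL = $20.65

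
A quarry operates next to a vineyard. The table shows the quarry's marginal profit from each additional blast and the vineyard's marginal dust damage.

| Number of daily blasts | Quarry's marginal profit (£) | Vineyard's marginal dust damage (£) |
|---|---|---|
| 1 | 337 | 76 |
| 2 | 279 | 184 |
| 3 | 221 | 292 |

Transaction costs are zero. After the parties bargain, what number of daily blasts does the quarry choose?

Bargaining reaches the level where marginal profit last exceeds marginal dust damage.
That holds through level 2 (279 ≥ 184) but not at 3 (221 < 292).

2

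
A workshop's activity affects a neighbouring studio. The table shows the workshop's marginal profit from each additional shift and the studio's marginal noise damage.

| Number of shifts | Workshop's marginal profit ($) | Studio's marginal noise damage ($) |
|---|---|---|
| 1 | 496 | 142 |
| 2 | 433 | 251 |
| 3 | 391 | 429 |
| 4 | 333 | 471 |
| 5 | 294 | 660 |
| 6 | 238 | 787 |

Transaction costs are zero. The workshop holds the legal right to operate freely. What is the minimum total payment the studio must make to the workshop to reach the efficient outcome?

Left alone the workshop would choose level 6 (marginal profit stays positive).
Efficient level: k* = 2 (marginal profit ≥ marginal noise damage through 2).
The studio must at least cover the workshop's forgone profit from cutting 6→2: 391 + 333 + 294 + 238 = 1256.

$1256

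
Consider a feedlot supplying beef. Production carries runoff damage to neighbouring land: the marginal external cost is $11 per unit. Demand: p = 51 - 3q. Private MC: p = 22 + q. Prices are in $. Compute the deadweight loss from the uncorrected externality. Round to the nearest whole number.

Market equilibrium (private): 22 + q = 51 - 3q → q_m = 7.2500.
Social marginal cost = private MC + MEC = 33 + q.
Set SMC = demand: 33 + q = 51 - 3q → q* = 4.5000.
The welfare-loss triangle has base |q_m − q*| and height MEC(q_m) (the vertical gap between SMC and demand is zero at q* and MEC at q_m).
DWL = ½ × 2.7500 × 11.0000 = 15.1250.

DWL = $15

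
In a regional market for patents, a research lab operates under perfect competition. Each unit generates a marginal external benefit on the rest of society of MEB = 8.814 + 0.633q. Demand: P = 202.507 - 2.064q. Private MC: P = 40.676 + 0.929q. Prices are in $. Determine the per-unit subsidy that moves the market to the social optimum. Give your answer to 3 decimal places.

Social marginal cost = private MC − MEB = 31.862 + 0.296q.
Set SMC = demand: 31.862 + 0.296q = 202.507 - 2.064q → q* = 72.3072.
The Pigouvian subsidy equals MEB at q*: 8.814 + 0.633×72.3072 = 54.5845.

subsidy = $54.584 per unit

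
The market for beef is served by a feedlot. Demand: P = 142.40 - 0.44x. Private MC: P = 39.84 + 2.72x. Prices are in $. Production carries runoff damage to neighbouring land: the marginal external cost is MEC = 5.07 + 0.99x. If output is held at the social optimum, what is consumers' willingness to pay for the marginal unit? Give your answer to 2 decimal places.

P = $132.06

Social marginal cost = private MC + MEC = 44.91 + 3.71x.
Set SMC = demand: 44.91 + 3.71x = 142.40 - 0.44x → x* = 23.4916.
Consumer price on the demand curve at x*: 142.40 − 0.44×23.4916 = 132.0637.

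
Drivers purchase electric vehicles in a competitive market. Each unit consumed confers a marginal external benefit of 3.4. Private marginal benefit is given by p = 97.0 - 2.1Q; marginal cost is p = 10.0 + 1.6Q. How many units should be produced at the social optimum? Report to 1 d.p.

Social marginal benefit = demand + MEB = 100.4 - 2.1Q.
Set SMB = MC: 100.4 - 2.1Q = 10.0 + 1.6Q → Q* = 24.4324.

Q* = 24.4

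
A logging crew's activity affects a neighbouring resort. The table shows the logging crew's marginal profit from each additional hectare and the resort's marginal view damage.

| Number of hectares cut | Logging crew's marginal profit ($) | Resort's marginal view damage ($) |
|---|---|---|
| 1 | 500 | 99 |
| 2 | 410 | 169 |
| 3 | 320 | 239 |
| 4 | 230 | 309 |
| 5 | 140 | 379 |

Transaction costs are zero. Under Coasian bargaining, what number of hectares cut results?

3

Bargaining reaches the level where marginal profit last exceeds marginal view damage.
That holds through level 3 (320 ≥ 239) but not at 4 (230 < 309).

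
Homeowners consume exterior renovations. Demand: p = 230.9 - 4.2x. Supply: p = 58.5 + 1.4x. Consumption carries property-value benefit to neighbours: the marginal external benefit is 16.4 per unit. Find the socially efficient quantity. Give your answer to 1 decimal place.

x* = 33.7

Social marginal benefit = demand + MEB = 247.3 - 4.2x.
Set SMB = MC: 247.3 - 4.2x = 58.5 + 1.4x → x* = 33.7143.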